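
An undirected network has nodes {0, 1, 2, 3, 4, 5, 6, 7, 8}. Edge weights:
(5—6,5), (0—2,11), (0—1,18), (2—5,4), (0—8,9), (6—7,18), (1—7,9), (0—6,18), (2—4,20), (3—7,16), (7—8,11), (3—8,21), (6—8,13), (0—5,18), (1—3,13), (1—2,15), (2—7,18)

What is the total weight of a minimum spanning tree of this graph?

82

Kruskal: consider edges lightest-first.
2—5 (4): add — endpoints in different components.
5—6 (5): add — endpoints in different components.
0—8 (9): add — endpoints in different components.
1—7 (9): add — endpoints in different components.
0—2 (11): add — endpoints in different components.
7—8 (11): add — endpoints in different components.
1—3 (13): add — endpoints in different components.
6—8 (13): skip — 6 and 8 already connected.
1—2 (15): skip — 1 and 2 already connected.
3—7 (16): skip — 3 and 7 already connected.
0—1 (18): skip — 0 and 1 already connected.
0—5 (18): skip — 0 and 5 already connected.
0—6 (18): skip — 0 and 6 already connected.
2—7 (18): skip — 2 and 7 already connected.
6—7 (18): skip — 6 and 7 already connected.
2—4 (20): add — endpoints in different components.
MST edges: 2—5, 5—6, 0—8, 1—7, 0—2, 7—8, 1—3, 2—4; total weight 4+5+9+9+11+11+13+20 = 82.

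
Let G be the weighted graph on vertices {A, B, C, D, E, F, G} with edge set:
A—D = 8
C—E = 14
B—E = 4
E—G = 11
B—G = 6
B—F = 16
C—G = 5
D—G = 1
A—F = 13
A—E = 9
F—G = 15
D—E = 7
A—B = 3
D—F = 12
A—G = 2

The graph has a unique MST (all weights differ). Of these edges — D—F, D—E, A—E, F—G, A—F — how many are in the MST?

Kruskal: consider edges lightest-first.
D—G (1): add. Components now {A} {B} {C} {D,G} {E} {F}
A—G (2): add. Components now {A,D,G} {B} {C} {E} {F}
A—B (3): add. Components now {A,B,D,G} {C} {E} {F}
B—E (4): add. Components now {A,B,D,E,G} {C} {F}
C—G (5): add. Components now {A,B,C,D,E,G} {F}
B—G (6): skip — B and G already connected.
D—E (7): skip — D and E already connected.
A—D (8): skip — A and D already connected.
A—E (9): skip — A and E already connected.
E—G (11): skip — E and G already connected.
D—F (12): add. Components now {A,B,C,D,E,F,G}
MST edge set: {D—G, A—G, A—B, B—E, C—G, D—F}.
Of the listed edges, {D—F} are in the MST → 1.

1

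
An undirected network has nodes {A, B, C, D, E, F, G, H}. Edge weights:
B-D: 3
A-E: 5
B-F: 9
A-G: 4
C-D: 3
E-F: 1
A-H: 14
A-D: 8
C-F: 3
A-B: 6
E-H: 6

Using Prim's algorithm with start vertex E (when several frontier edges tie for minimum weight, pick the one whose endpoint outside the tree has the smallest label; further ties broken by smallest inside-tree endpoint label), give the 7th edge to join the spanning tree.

E-H

Prim's algorithm from E:
Step 1: frontier [E-F 1, A-E 5, E-H 6] → take E-F (1); add F.
Step 2: frontier [A-E 5, E-H 6, C-F 3, B-F 9] → take C-F (3); add C.
Step 3: frontier [C-D 3, A-E 5, E-H 6, B-F 9] → take C-D (3); add D.
Step 4: frontier [B-D 3, A-D 8, A-E 5, E-H 6, B-F 9] → take B-D (3); add B.
Step 5: frontier [A-B 6, A-D 8, A-E 5, E-H 6] → take A-E (5); add A.
Step 6: frontier [A-G 4, A-H 14, E-H 6] → take A-G (4); add G.
Step 7: frontier [A-H 14, E-H 6] → take E-H (6); add H.
The 7th edge added is E-H.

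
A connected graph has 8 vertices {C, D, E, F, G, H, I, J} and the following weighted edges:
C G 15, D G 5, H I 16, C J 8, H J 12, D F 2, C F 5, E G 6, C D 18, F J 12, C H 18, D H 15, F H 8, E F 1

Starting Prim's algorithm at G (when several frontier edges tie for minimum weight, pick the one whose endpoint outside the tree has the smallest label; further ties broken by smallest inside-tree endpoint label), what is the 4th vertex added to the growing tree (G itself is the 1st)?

Grow the tree from G using Prim:
Step 1: cheapest edge leaving the tree is D G (5); add D.
Step 2: cheapest edge leaving the tree is D F (2); add F.
Step 3: cheapest edge leaving the tree is E F (1); add E.
Step 4: cheapest edge leaving the tree is C F (5); add C.
Step 5: cheapest edge leaving the tree is F H (8); add H.
Step 6: cheapest edge leaving the tree is C J (8); add J.
Step 7: cheapest edge leaving the tree is H I (16); add I.
Vertex order: G, D, F, E, C, H, J, I. The 4th vertex is E.

E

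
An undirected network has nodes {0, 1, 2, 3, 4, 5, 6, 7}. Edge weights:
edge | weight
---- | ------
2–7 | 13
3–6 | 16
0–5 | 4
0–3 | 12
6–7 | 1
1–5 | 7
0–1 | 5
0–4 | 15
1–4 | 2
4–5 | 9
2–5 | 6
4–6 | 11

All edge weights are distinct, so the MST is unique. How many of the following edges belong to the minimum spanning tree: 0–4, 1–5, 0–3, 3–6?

1

Kruskal: consider edges lightest-first.
6–7 (1): add — endpoints in different components.
1–4 (2): add — endpoints in different components.
0–5 (4): add — endpoints in different components.
0–1 (5): add — endpoints in different components.
2–5 (6): add — endpoints in different components.
1–5 (7): skip — 1 and 5 already connected.
4–5 (9): skip — 4 and 5 already connected.
4–6 (11): add — endpoints in different components.
0–3 (12): add — endpoints in different components.
MST edge set: {6–7, 1–4, 0–5, 0–1, 2–5, 4–6, 0–3}.
Of the listed edges, {0–3} are in the MST → 1.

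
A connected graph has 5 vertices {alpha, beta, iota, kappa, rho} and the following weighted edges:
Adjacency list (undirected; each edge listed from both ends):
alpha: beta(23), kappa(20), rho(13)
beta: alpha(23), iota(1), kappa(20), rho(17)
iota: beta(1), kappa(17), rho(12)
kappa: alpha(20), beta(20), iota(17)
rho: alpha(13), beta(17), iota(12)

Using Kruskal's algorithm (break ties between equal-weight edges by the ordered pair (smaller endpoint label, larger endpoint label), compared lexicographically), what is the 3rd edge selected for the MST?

alpha-rho

Kruskal's algorithm — process edges by increasing weight (ties by edge label):
beta—iota (1): add — endpoints in different components.
iota—rho (12): add — endpoints in different components.
alpha—rho (13): add — endpoints in different components.
beta—rho (17): skip — beta and rho already connected.
iota—kappa (17): add — endpoints in different components.
The 3rd edge added is alpha—rho.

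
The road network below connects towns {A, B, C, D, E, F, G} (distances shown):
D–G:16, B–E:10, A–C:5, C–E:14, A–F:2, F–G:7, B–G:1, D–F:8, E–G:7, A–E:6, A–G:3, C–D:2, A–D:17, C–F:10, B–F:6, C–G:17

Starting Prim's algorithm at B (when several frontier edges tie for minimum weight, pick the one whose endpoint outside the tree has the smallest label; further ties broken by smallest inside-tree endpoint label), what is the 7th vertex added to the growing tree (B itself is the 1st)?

E

Grow the tree from B using Prim:
Step 1: cheapest edge leaving the tree is B–G (1); add G.
Step 2: cheapest edge leaving the tree is A–G (3); add A.
Step 3: cheapest edge leaving the tree is A–F (2); add F.
Step 4: cheapest edge leaving the tree is A–C (5); add C.
Step 5: cheapest edge leaving the tree is C–D (2); add D.
Step 6: cheapest edge leaving the tree is A–E (6); add E.
Vertex order: B, G, A, F, C, D, E. The 7th vertex is E.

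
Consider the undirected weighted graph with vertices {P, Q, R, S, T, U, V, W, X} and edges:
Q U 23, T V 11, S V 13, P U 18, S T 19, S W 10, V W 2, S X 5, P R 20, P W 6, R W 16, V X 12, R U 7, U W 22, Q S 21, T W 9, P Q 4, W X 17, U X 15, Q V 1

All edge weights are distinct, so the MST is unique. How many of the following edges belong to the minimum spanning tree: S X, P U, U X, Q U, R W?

Sort edges by weight, then run Kruskal:
Q V (1): add — endpoints in different components.
V W (2): add — endpoints in different components.
P Q (4): add — endpoints in different components.
S X (5): add — endpoints in different components.
P W (6): skip — W and P already connected.
R U (7): add — endpoints in different components.
T W (9): add — endpoints in different components.
S W (10): add — endpoints in different components.
T V (11): skip — V and T already connected.
V X (12): skip — V and X already connected.
S V (13): skip — S and V already connected.
U X (15): add — endpoints in different components.
MST edge set: {Q V, V W, P Q, S X, R U, T W, S W, U X}.
Of the listed edges, {S X, U X} are in the MST → 2.

2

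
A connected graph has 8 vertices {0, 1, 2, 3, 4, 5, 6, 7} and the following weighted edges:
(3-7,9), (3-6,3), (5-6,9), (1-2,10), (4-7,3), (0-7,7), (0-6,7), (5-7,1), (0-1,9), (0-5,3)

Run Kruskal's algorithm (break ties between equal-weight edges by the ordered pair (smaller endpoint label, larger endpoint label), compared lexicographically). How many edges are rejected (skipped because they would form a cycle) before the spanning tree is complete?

3

Sort edges by weight, then run Kruskal:
5-7 (1): add — endpoints in different components.
0-5 (3): add — endpoints in different components.
3-6 (3): add — endpoints in different components.
4-7 (3): add — endpoints in different components.
0-6 (7): add — endpoints in different components.
0-7 (7): skip — 0 and 7 already connected.
0-1 (9): add — endpoints in different components.
3-7 (9): skip — 3 and 7 already connected.
5-6 (9): skip — 5 and 6 already connected.
1-2 (10): add — endpoints in different components.
Edges rejected before the tree was complete: 3.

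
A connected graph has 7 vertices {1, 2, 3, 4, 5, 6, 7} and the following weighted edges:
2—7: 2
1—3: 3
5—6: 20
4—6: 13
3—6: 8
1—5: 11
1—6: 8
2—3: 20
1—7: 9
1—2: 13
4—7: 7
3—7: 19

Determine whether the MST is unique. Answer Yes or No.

Kruskal: consider edges lightest-first.
2—7 (2): add — endpoints in different components.
1—3 (3): add — endpoints in different components.
4—7 (7): add — endpoints in different components.
1—6 (8): add — endpoints in different components.
3—6 (8): skip — 3 and 6 already connected.
1—7 (9): add — endpoints in different components.
1—5 (11): add — endpoints in different components.
Non-tree edge 3—6 has weight 8, equal to the heaviest edge on its tree cycle — swapping gives another MST of the same weight. Not unique.

No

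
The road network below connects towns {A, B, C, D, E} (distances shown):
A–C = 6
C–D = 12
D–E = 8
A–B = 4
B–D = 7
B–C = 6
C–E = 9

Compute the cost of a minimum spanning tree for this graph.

Prim, starting at C.
Step 1: frontier [A–C 6, B–C 6, C–E 9, C–D 12] → take A–C (6); add A.
Step 2: frontier [A–B 4, B–C 6, C–E 9, C–D 12] → take A–B (4); add B.
Step 3: frontier [B–D 7, C–E 9, C–D 12] → take B–D (7); add D.
Step 4: frontier [C–E 9, D–E 8] → take D–E (8); add E.
MST edges: A–C, A–B, B–D, D–E; total weight 6+4+7+8 = 25.

25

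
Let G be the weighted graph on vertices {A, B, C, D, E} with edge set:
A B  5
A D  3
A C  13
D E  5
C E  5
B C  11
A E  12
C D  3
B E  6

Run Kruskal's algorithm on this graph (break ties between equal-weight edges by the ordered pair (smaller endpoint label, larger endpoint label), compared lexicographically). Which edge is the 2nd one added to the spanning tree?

C-D

Sort edges by weight, then run Kruskal:
A D (3): add. Components now {A,D} {B} {C} {E}
C D (3): add. Components now {A,C,D} {B} {E}
A B (5): add. Components now {A,B,C,D} {E}
C E (5): add. Components now {A,B,C,D,E}
The 2nd edge added is C D.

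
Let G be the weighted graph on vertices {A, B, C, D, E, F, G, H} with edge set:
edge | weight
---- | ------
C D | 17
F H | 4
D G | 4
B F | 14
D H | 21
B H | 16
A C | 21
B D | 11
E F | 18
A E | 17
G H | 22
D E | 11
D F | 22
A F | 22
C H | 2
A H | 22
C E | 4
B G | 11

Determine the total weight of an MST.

53

Prim's algorithm from F:
Step 1: cheapest edge leaving the tree is F H (4); add H.
Step 2: cheapest edge leaving the tree is C H (2); add C.
Step 3: cheapest edge leaving the tree is C E (4); add E.
Step 4: cheapest edge leaving the tree is D E (11); add D.
Step 5: cheapest edge leaving the tree is D G (4); add G.
Step 6: cheapest edge leaving the tree is B D (11); add B.
Step 7: cheapest edge leaving the tree is A E (17); add A.
MST edges: F H, C H, C E, D E, D G, B D, A E; total weight 4+2+4+11+4+11+17 = 53.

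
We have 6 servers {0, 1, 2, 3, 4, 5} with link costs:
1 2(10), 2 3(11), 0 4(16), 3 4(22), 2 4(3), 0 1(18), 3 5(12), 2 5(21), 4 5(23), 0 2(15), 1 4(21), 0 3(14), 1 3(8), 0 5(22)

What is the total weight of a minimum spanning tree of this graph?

Sort edges by weight, then run Kruskal:
2 4 (3): add. Components now {0} {1} {2,4} {3} {5}
1 3 (8): add. Components now {0} {1,3} {2,4} {5}
1 2 (10): add. Components now {0} {1,2,3,4} {5}
2 3 (11): skip — 2 and 3 already connected.
3 5 (12): add. Components now {0} {1,2,3,4,5}
0 3 (14): add. Components now {0,1,2,3,4,5}
MST edges: 2 4, 1 3, 1 2, 3 5, 0 3; total weight 3+8+10+12+14 = 47.

47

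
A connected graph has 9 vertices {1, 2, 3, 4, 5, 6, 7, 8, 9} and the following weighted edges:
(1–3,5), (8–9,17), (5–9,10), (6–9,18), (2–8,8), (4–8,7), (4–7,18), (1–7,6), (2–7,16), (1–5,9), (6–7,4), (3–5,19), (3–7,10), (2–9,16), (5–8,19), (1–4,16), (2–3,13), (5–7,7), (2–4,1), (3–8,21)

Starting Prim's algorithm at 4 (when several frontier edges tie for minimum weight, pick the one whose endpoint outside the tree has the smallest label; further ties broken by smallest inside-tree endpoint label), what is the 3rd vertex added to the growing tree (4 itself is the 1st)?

Prim, starting at 4.
Step 1: cheapest edge leaving the tree is 2–4 (1); add 2.
Step 2: cheapest edge leaving the tree is 4–8 (7); add 8.
Step 3: cheapest edge leaving the tree is 2–3 (13); add 3.
Step 4: cheapest edge leaving the tree is 1–3 (5); add 1.
Step 5: cheapest edge leaving the tree is 1–7 (6); add 7.
Step 6: cheapest edge leaving the tree is 6–7 (4); add 6.
Step 7: cheapest edge leaving the tree is 5–7 (7); add 5.
Step 8: cheapest edge leaving the tree is 5–9 (10); add 9.
Vertex order: 4, 2, 8, 3, 1, 7, 6, 5, 9. The 3rd vertex is 8.

8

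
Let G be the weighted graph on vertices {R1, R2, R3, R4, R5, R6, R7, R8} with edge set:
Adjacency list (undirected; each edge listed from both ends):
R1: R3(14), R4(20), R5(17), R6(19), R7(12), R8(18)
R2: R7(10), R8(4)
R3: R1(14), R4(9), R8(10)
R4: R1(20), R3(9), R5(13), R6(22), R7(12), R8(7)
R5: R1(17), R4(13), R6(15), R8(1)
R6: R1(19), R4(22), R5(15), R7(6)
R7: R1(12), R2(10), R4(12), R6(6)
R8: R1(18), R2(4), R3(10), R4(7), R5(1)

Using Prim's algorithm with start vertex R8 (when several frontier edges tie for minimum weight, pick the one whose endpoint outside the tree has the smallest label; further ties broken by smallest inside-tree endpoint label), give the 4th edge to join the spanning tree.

R3-R4

Grow the tree from R8 using Prim:
Step 1: cheapest edge leaving the tree is R5 R8 (1); add R5.
Step 2: cheapest edge leaving the tree is R2 R8 (4); add R2.
Step 3: cheapest edge leaving the tree is R4 R8 (7); add R4.
Step 4: cheapest edge leaving the tree is R3 R4 (9); add R3.
Step 5: cheapest edge leaving the tree is R2 R7 (10); add R7.
Step 6: cheapest edge leaving the tree is R6 R7 (6); add R6.
Step 7: cheapest edge leaving the tree is R1 R7 (12); add R1.
The 4th edge added is R3 R4.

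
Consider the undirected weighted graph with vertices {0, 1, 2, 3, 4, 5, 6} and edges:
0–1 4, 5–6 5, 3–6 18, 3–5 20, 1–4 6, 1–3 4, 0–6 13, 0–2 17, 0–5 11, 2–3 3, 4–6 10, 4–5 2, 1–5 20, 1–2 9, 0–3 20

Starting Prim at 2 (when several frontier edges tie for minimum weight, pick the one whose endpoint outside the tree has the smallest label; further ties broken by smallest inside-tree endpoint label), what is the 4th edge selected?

Prim, starting at 2.
Step 1: cheapest edge leaving the tree is 2–3 (3); add 3.
Step 2: cheapest edge leaving the tree is 1–3 (4); add 1.
Step 3: cheapest edge leaving the tree is 0–1 (4); add 0.
Step 4: cheapest edge leaving the tree is 1–4 (6); add 4.
Step 5: cheapest edge leaving the tree is 4–5 (2); add 5.
Step 6: cheapest edge leaving the tree is 5–6 (5); add 6.
The 4th edge added is 1–4.

1-4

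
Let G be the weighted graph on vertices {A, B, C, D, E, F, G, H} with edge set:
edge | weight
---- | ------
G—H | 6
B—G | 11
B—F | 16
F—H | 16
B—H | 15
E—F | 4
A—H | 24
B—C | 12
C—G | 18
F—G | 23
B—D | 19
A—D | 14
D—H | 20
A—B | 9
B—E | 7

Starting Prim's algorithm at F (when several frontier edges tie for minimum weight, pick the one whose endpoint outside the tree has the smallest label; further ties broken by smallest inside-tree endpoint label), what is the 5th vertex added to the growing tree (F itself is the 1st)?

G

Grow the tree from F using Prim:
Step 1: cheapest edge leaving the tree is E—F (4); add E.
Step 2: cheapest edge leaving the tree is B—E (7); add B.
Step 3: cheapest edge leaving the tree is A—B (9); add A.
Step 4: cheapest edge leaving the tree is B—G (11); add G.
Step 5: cheapest edge leaving the tree is G—H (6); add H.
Step 6: cheapest edge leaving the tree is B—C (12); add C.
Step 7: cheapest edge leaving the tree is A—D (14); add D.
Vertex order: F, E, B, A, G, H, C, D. The 5th vertex is G.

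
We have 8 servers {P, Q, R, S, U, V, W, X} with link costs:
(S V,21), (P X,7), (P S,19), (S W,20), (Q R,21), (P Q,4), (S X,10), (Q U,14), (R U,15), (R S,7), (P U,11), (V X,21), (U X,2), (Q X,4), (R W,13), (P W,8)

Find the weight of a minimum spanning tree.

56

Sort edges by weight, then run Kruskal:
U X (2): add — endpoints in different components.
P Q (4): add — endpoints in different components.
Q X (4): add — endpoints in different components.
P X (7): skip — X and P already connected.
R S (7): add — endpoints in different components.
P W (8): add — endpoints in different components.
S X (10): add — endpoints in different components.
P U (11): skip — U and P already connected.
R W (13): skip — W and R already connected.
Q U (14): skip — U and Q already connected.
R U (15): skip — U and R already connected.
P S (19): skip — S and P already connected.
S W (20): skip — S and W already connected.
Q R (21): skip — Q and R already connected.
S V (21): add — endpoints in different components.
MST edges: U X, P Q, Q X, R S, P W, S X, S V; total weight 2+4+4+7+8+10+21 = 56.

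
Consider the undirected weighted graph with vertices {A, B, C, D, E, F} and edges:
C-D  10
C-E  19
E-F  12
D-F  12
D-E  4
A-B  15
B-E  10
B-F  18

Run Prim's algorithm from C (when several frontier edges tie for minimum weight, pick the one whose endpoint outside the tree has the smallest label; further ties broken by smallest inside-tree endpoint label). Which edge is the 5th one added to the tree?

A-B

Prim's algorithm from C:
Step 1: frontier [C-D 10, C-E 19] → take C-D (10); add D.
Step 2: frontier [C-E 19, D-E 4, D-F 12] → take D-E (4); add E.
Step 3: frontier [D-F 12, B-E 10, E-F 12] → take B-E (10); add B.
Step 4: frontier [A-B 15, B-F 18, D-F 12, E-F 12] → take D-F (12); add F.
Step 5: frontier [A-B 15] → take A-B (15); add A.
The 5th edge added is A-B.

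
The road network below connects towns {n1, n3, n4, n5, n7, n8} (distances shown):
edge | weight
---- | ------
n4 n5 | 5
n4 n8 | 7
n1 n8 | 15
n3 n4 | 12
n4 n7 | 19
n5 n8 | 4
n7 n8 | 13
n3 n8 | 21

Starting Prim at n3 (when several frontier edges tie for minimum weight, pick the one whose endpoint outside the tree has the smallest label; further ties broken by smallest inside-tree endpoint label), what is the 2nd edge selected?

n4-n5

Grow the tree from n3 using Prim:
Step 1: frontier [n3 n4 12, n3 n8 21] → take n3 n4 (12); add n4.
Step 2: frontier [n3 n8 21, n4 n5 5, n4 n8 7, n4 n7 19] → take n4 n5 (5); add n5.
Step 3: frontier [n3 n8 21, n4 n8 7, n4 n7 19, n5 n8 4] → take n5 n8 (4); add n8.
Step 4: frontier [n4 n7 19, n7 n8 13, n1 n8 15] → take n7 n8 (13); add n7.
Step 5: frontier [n1 n8 15] → take n1 n8 (15); add n1.
The 2nd edge added is n4 n5.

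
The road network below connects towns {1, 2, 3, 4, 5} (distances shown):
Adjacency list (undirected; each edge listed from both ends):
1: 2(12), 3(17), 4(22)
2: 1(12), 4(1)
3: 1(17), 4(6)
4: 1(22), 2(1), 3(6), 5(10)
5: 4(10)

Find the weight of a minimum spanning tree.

Prim's algorithm from 3:
Step 1: cheapest edge leaving the tree is 3—4 (6); add 4.
Step 2: cheapest edge leaving the tree is 2—4 (1); add 2.
Step 3: cheapest edge leaving the tree is 4—5 (10); add 5.
Step 4: cheapest edge leaving the tree is 1—2 (12); add 1.
MST edges: 3—4, 2—4, 4—5, 1—2; total weight 6+1+10+12 = 29.

29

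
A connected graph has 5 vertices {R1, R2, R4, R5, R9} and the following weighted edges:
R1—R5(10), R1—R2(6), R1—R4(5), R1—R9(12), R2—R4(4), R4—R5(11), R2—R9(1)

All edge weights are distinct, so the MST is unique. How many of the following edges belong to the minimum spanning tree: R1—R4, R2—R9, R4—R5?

Sort edges by weight, then run Kruskal:
R2—R9 (1): add — endpoints in different components.
R2—R4 (4): add — endpoints in different components.
R1—R4 (5): add — endpoints in different components.
R1—R2 (6): skip — R1 and R2 already connected.
R1—R5 (10): add — endpoints in different components.
MST edge set: {R2—R9, R2—R4, R1—R4, R1—R5}.
Of the listed edges, {R1—R4, R2—R9} are in the MST → 2.

2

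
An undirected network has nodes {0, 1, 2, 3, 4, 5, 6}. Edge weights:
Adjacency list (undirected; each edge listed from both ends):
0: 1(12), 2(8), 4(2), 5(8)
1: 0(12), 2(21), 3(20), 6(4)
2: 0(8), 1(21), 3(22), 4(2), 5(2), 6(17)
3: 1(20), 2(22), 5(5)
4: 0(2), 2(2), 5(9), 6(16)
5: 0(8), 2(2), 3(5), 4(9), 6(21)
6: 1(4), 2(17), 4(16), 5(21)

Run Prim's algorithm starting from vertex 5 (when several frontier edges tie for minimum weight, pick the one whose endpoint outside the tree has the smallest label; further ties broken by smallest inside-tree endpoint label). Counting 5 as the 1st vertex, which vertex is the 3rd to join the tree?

Prim's algorithm from 5:
Step 1: cheapest edge leaving the tree is 2-5 (2); add 2.
Step 2: cheapest edge leaving the tree is 2-4 (2); add 4.
Step 3: cheapest edge leaving the tree is 0-4 (2); add 0.
Step 4: cheapest edge leaving the tree is 3-5 (5); add 3.
Step 5: cheapest edge leaving the tree is 0-1 (12); add 1.
Step 6: cheapest edge leaving the tree is 1-6 (4); add 6.
Vertex order: 5, 2, 4, 0, 3, 1, 6. The 3rd vertex is 4.

4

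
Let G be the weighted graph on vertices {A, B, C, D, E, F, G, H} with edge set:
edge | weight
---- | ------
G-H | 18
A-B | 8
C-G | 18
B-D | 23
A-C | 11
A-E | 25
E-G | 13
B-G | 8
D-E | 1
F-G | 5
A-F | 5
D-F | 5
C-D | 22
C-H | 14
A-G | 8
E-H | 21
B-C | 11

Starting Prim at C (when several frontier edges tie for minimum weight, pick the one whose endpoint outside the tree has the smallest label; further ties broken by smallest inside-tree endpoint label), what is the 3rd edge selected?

D-F

Grow the tree from C using Prim:
Step 1: cheapest edge leaving the tree is A-C (11); add A.
Step 2: cheapest edge leaving the tree is A-F (5); add F.
Step 3: cheapest edge leaving the tree is D-F (5); add D.
Step 4: cheapest edge leaving the tree is D-E (1); add E.
Step 5: cheapest edge leaving the tree is F-G (5); add G.
Step 6: cheapest edge leaving the tree is A-B (8); add B.
Step 7: cheapest edge leaving the tree is C-H (14); add H.
The 3rd edge added is D-F.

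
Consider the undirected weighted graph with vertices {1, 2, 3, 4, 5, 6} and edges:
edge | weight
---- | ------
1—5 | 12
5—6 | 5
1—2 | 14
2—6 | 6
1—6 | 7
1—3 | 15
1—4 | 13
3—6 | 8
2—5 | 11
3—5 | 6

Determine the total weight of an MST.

Prim's algorithm from 1:
Step 1: frontier [1—6 7, 1—5 12, 1—4 13, 1—2 14, 1—3 15] → take 1—6 (7); add 6.
Step 2: frontier [1—5 12, 1—4 13, 1—2 14, 1—3 15, 5—6 5, 2—6 6, 3—6 8] → take 5—6 (5); add 5.
Step 3: frontier [1—4 13, 1—2 14, 1—3 15, 3—5 6, 2—5 11, 2—6 6, 3—6 8] → take 2—6 (6); add 2.
Step 4: frontier [1—4 13, 1—3 15, 3—5 6, 3—6 8] → take 3—5 (6); add 3.
Step 5: frontier [1—4 13] → take 1—4 (13); add 4.
MST edges: 1—6, 5—6, 2—6, 3—5, 1—4; total weight 7+5+6+6+13 = 37.

37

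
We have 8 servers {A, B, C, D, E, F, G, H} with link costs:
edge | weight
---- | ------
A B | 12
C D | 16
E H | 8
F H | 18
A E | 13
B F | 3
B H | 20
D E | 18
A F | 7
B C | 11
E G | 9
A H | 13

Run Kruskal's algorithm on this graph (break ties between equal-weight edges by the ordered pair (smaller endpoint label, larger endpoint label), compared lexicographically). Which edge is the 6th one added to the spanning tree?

A-E

Sort edges by weight, then run Kruskal:
B F (3): add — endpoints in different components.
A F (7): add — endpoints in different components.
E H (8): add — endpoints in different components.
E G (9): add — endpoints in different components.
B C (11): add — endpoints in different components.
A B (12): skip — A and B already connected.
A E (13): add — endpoints in different components.
A H (13): skip — A and H already connected.
C D (16): add — endpoints in different components.
The 6th edge added is A E.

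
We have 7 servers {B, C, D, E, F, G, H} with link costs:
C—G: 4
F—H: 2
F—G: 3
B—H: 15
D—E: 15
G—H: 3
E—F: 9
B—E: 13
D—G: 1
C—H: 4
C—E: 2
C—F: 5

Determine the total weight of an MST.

Grow the tree from E using Prim:
Step 1: frontier [C—E 2, E—F 9, B—E 13, D—E 15] → take C—E (2); add C.
Step 2: frontier [C—G 4, C—H 4, C—F 5, E—F 9, B—E 13, D—E 15] → take C—G (4); add G.
Step 3: frontier [C—H 4, C—F 5, E—F 9, B—E 13, D—E 15, D—G 1, F—G 3, G—H 3] → take D—G (1); add D.
Step 4: frontier [C—H 4, C—F 5, E—F 9, B—E 13, F—G 3, G—H 3] → take F—G (3); add F.
Step 5: frontier [C—H 4, B—E 13, F—H 2, G—H 3] → take F—H (2); add H.
Step 6: frontier [B—E 13, B—H 15] → take B—E (13); add B.
MST edges: C—E, C—G, D—G, F—G, F—H, B—E; total weight 2+4+1+3+2+13 = 25.

25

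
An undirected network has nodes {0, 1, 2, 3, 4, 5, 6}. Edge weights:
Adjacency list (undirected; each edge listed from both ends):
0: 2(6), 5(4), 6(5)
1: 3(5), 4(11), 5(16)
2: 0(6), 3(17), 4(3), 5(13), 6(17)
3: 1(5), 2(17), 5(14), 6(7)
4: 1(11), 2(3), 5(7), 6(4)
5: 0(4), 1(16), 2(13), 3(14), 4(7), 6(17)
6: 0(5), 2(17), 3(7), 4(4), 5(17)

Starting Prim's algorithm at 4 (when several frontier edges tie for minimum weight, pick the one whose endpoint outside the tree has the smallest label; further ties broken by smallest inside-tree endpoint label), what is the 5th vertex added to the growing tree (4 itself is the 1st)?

Prim's algorithm from 4:
Step 1: cheapest edge leaving the tree is 2—4 (3); add 2.
Step 2: cheapest edge leaving the tree is 4—6 (4); add 6.
Step 3: cheapest edge leaving the tree is 0—6 (5); add 0.
Step 4: cheapest edge leaving the tree is 0—5 (4); add 5.
Step 5: cheapest edge leaving the tree is 3—6 (7); add 3.
Step 6: cheapest edge leaving the tree is 1—3 (5); add 1.
Vertex order: 4, 2, 6, 0, 5, 3, 1. The 5th vertex is 5.

5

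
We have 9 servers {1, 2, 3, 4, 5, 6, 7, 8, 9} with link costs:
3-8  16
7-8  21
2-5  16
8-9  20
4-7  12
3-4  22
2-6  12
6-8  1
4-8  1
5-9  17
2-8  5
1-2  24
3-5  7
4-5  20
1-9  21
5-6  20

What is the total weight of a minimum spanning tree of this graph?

80

Grow the tree from 1 using Prim:
Step 1: cheapest edge leaving the tree is 1-9 (21); add 9.
Step 2: cheapest edge leaving the tree is 5-9 (17); add 5.
Step 3: cheapest edge leaving the tree is 3-5 (7); add 3.
Step 4: cheapest edge leaving the tree is 2-5 (16); add 2.
Step 5: cheapest edge leaving the tree is 2-8 (5); add 8.
Step 6: cheapest edge leaving the tree is 4-8 (1); add 4.
Step 7: cheapest edge leaving the tree is 6-8 (1); add 6.
Step 8: cheapest edge leaving the tree is 4-7 (12); add 7.
MST edges: 1-9, 5-9, 3-5, 2-5, 2-8, 4-8, 6-8, 4-7; total weight 21+17+7+16+5+1+1+12 = 80.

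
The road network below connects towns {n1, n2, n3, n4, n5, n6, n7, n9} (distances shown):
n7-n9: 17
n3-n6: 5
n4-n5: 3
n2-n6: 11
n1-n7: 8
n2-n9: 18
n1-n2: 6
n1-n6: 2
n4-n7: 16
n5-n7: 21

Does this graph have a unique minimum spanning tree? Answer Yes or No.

Yes

Sort edges by weight, then run Kruskal:
n1-n6 (2): add — endpoints in different components.
n4-n5 (3): add — endpoints in different components.
n3-n6 (5): add — endpoints in different components.
n1-n2 (6): add — endpoints in different components.
n1-n7 (8): add — endpoints in different components.
n2-n6 (11): skip — n6 and n2 already connected.
n4-n7 (16): add — endpoints in different components.
n7-n9 (17): add — endpoints in different components.
Every non-tree edge has weight strictly greater than the heaviest edge on the tree path between its endpoints, so the MST is unique.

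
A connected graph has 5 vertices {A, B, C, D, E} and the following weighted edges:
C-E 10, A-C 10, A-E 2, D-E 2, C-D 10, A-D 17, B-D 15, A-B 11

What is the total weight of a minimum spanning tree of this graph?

25

Grow the tree from E using Prim:
Step 1: cheapest edge leaving the tree is A-E (2); add A.
Step 2: cheapest edge leaving the tree is D-E (2); add D.
Step 3: cheapest edge leaving the tree is A-C (10); add C.
Step 4: cheapest edge leaving the tree is A-B (11); add B.
MST edges: A-E, D-E, A-C, A-B; total weight 2+2+10+11 = 25.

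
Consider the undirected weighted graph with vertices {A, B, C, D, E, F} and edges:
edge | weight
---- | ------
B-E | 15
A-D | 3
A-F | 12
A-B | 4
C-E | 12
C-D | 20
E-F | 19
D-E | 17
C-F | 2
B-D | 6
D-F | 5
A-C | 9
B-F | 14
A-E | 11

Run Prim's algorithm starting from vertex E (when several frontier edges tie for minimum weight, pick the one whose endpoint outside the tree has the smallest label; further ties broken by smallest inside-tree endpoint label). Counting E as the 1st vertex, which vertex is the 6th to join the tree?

C

Grow the tree from E using Prim:
Step 1: cheapest edge leaving the tree is A-E (11); add A.
Step 2: cheapest edge leaving the tree is A-D (3); add D.
Step 3: cheapest edge leaving the tree is A-B (4); add B.
Step 4: cheapest edge leaving the tree is D-F (5); add F.
Step 5: cheapest edge leaving the tree is C-F (2); add C.
Vertex order: E, A, D, B, F, C. The 6th vertex is C.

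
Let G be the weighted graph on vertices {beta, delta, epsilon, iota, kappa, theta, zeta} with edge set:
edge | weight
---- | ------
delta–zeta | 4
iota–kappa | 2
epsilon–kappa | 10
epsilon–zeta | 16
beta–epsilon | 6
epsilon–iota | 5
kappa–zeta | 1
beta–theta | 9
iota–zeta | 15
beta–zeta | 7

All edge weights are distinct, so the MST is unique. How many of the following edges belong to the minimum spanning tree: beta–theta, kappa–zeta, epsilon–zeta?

Kruskal: consider edges lightest-first.
kappa–zeta (1): add — endpoints in different components.
iota–kappa (2): add — endpoints in different components.
delta–zeta (4): add — endpoints in different components.
epsilon–iota (5): add — endpoints in different components.
beta–epsilon (6): add — endpoints in different components.
beta–zeta (7): skip — beta and zeta already connected.
beta–theta (9): add — endpoints in different components.
MST edge set: {kappa–zeta, iota–kappa, delta–zeta, epsilon–iota, beta–epsilon, beta–theta}.
Of the listed edges, {beta–theta, kappa–zeta} are in the MST → 2.

2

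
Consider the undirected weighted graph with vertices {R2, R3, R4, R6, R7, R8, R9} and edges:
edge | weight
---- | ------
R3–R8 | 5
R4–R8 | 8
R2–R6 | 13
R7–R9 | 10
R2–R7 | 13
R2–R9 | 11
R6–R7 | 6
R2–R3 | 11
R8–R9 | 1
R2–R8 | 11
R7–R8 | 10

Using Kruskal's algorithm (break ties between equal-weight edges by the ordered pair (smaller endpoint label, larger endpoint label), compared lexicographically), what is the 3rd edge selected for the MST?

Kruskal: consider edges lightest-first.
R8–R9 (1): add. Components now {R8,R9} {R2} {R6} {R7} {R4} {R3}
R3–R8 (5): add. Components now {R3,R8,R9} {R2} {R6} {R7} {R4}
R6–R7 (6): add. Components now {R3,R8,R9} {R2} {R6,R7} {R4}
R4–R8 (8): add. Components now {R3,R4,R8,R9} {R2} {R6,R7}
R7–R8 (10): add. Components now {R3,R4,R6,R7,R8,R9} {R2}
R7–R9 (10): skip — R9 and R7 already connected.
R2–R3 (11): add. Components now {R2,R3,R4,R6,R7,R8,R9}
The 3rd edge added is R6–R7.

R6-R7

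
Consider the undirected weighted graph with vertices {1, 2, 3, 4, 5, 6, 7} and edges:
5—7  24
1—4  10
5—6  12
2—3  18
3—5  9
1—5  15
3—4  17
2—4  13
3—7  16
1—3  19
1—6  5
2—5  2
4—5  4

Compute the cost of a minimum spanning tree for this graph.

46

Grow the tree from 6 using Prim:
Step 1: frontier [1—6 5, 5—6 12] → take 1—6 (5); add 1.
Step 2: frontier [1—4 10, 1—5 15, 1—3 19, 5—6 12] → take 1—4 (10); add 4.
Step 3: frontier [1—5 15, 1—3 19, 4—5 4, 2—4 13, 3—4 17, 5—6 12] → take 4—5 (4); add 5.
Step 4: frontier [1—3 19, 2—4 13, 3—4 17, 2—5 2, 3—5 9, 5—7 24] → take 2—5 (2); add 2.
Step 5: frontier [1—3 19, 2—3 18, 3—4 17, 3—5 9, 5—7 24] → take 3—5 (9); add 3.
Step 6: frontier [3—7 16, 5—7 24] → take 3—7 (16); add 7.
MST edges: 1—6, 1—4, 4—5, 2—5, 3—5, 3—7; total weight 5+10+4+2+9+16 = 46.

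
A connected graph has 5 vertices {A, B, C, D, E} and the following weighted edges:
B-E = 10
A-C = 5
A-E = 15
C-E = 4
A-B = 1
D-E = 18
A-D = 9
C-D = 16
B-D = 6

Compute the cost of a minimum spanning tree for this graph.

Sort edges by weight, then run Kruskal:
A-B (1): add. Components now {A,B} {C} {D} {E}
C-E (4): add. Components now {A,B} {C,E} {D}
A-C (5): add. Components now {A,B,C,E} {D}
B-D (6): add. Components now {A,B,C,D,E}
MST edges: A-B, C-E, A-C, B-D; total weight 1+4+5+6 = 16.

16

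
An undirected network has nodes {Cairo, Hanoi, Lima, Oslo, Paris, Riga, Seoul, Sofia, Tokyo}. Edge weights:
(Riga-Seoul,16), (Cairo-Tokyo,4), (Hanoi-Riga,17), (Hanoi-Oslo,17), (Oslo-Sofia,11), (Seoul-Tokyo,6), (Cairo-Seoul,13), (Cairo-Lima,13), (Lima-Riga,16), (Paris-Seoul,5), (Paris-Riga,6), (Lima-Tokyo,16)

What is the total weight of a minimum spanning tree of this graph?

Kruskal's algorithm — process edges by increasing weight (ties by edge label):
Cairo-Tokyo (4): add — endpoints in different components.
Paris-Seoul (5): add — endpoints in different components.
Paris-Riga (6): add — endpoints in different components.
Seoul-Tokyo (6): add — endpoints in different components.
Oslo-Sofia (11): add — endpoints in different components.
Cairo-Lima (13): add — endpoints in different components.
Cairo-Seoul (13): skip — Cairo and Seoul already connected.
Lima-Riga (16): skip — Lima and Riga already connected.
Lima-Tokyo (16): skip — Lima and Tokyo already connected.
Riga-Seoul (16): skip — Seoul and Riga already connected.
Hanoi-Oslo (17): add — endpoints in different components.
Hanoi-Riga (17): add — endpoints in different components.
MST edges: Cairo-Tokyo, Paris-Seoul, Paris-Riga, Seoul-Tokyo, Oslo-Sofia, Cairo-Lima, Hanoi-Oslo, Hanoi-Riga; total weight 4+5+6+6+11+13+17+17 = 79.

79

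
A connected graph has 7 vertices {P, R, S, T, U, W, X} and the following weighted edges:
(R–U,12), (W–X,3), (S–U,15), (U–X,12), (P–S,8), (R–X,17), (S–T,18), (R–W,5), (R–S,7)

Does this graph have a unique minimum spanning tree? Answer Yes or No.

No

Sort edges by weight, then run Kruskal:
W–X (3): add. Components now {T} {W,X} {P} {R} {U} {S}
R–W (5): add. Components now {T} {R,W,X} {P} {U} {S}
R–S (7): add. Components now {T} {R,S,W,X} {P} {U}
P–S (8): add. Components now {T} {P,R,S,W,X} {U}
R–U (12): add. Components now {T} {P,R,S,U,W,X}
U–X (12): skip — X and U already connected.
S–U (15): skip — U and S already connected.
R–X (17): skip — X and R already connected.
S–T (18): add. Components now {P,R,S,T,U,W,X}
Non-tree edge U–X has weight 12, equal to the heaviest edge on its tree cycle — swapping gives another MST of the same weight. Not unique.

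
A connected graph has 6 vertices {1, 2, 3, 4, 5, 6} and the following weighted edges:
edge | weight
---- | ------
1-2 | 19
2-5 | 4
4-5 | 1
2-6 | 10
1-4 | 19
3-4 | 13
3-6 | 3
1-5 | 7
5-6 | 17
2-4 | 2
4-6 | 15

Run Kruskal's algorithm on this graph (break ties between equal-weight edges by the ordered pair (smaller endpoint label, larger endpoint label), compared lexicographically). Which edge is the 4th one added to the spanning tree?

Kruskal's algorithm — process edges by increasing weight (ties by edge label):
4-5 (1): add — endpoints in different components.
2-4 (2): add — endpoints in different components.
3-6 (3): add — endpoints in different components.
2-5 (4): skip — 2 and 5 already connected.
1-5 (7): add — endpoints in different components.
2-6 (10): add — endpoints in different components.
The 4th edge added is 1-5.

1-5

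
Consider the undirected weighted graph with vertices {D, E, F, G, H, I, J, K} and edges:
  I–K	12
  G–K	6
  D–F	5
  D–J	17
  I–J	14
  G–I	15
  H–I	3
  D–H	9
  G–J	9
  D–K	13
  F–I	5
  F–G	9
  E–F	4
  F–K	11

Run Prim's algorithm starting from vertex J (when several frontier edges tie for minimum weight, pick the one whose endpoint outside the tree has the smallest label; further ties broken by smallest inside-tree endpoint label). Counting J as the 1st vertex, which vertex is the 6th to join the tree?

Grow the tree from J using Prim:
Step 1: cheapest edge leaving the tree is G–J (9); add G.
Step 2: cheapest edge leaving the tree is G–K (6); add K.
Step 3: cheapest edge leaving the tree is F–G (9); add F.
Step 4: cheapest edge leaving the tree is E–F (4); add E.
Step 5: cheapest edge leaving the tree is D–F (5); add D.
Step 6: cheapest edge leaving the tree is F–I (5); add I.
Step 7: cheapest edge leaving the tree is H–I (3); add H.
Vertex order: J, G, K, F, E, D, I, H. The 6th vertex is D.

D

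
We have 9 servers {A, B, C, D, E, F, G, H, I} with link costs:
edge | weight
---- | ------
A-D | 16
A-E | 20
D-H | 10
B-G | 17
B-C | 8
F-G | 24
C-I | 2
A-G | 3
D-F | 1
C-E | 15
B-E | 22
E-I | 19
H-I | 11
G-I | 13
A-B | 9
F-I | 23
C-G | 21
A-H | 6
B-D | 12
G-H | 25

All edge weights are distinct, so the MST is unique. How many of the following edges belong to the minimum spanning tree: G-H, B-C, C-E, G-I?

Kruskal's algorithm — process edges by increasing weight (ties by edge label):
D-F (1): add — endpoints in different components.
C-I (2): add — endpoints in different components.
A-G (3): add — endpoints in different components.
A-H (6): add — endpoints in different components.
B-C (8): add — endpoints in different components.
A-B (9): add — endpoints in different components.
D-H (10): add — endpoints in different components.
H-I (11): skip — H and I already connected.
B-D (12): skip — B and D already connected.
G-I (13): skip — G and I already connected.
C-E (15): add — endpoints in different components.
MST edge set: {D-F, C-I, A-G, A-H, B-C, A-B, D-H, C-E}.
Of the listed edges, {B-C, C-E} are in the MST → 2.

2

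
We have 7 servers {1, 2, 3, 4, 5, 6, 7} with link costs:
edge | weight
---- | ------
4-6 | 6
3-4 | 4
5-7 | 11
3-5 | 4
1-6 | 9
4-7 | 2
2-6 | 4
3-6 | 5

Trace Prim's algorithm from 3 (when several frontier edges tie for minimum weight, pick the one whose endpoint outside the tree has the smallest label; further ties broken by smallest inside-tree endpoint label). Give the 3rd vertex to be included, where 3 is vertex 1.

Prim's algorithm from 3:
Step 1: frontier [3-4 4, 3-5 4, 3-6 5] → take 3-4 (4); add 4.
Step 2: frontier [3-5 4, 3-6 5, 4-7 2, 4-6 6] → take 4-7 (2); add 7.
Step 3: frontier [3-5 4, 3-6 5, 4-6 6, 5-7 11] → take 3-5 (4); add 5.
Step 4: frontier [3-6 5, 4-6 6] → take 3-6 (5); add 6.
Step 5: frontier [2-6 4, 1-6 9] → take 2-6 (4); add 2.
Step 6: frontier [1-6 9] → take 1-6 (9); add 1.
Vertex order: 3, 4, 7, 5, 6, 2, 1. The 3rd vertex is 7.

7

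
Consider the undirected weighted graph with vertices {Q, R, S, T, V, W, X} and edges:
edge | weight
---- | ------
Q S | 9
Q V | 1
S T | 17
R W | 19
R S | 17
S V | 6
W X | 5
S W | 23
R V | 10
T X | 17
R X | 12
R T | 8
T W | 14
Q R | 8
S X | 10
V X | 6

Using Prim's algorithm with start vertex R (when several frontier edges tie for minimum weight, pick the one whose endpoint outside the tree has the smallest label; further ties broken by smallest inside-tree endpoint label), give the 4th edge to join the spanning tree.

Prim, starting at R.
Step 1: cheapest edge leaving the tree is Q R (8); add Q.
Step 2: cheapest edge leaving the tree is Q V (1); add V.
Step 3: cheapest edge leaving the tree is S V (6); add S.
Step 4: cheapest edge leaving the tree is V X (6); add X.
Step 5: cheapest edge leaving the tree is W X (5); add W.
Step 6: cheapest edge leaving the tree is R T (8); add T.
The 4th edge added is V X.

V-X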